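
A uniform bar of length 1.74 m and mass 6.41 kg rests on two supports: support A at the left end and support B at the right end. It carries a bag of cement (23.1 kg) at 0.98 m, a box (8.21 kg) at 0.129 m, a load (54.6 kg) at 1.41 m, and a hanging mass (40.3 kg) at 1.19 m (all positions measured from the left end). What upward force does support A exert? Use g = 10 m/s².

R_A ≈ 440 N

Take moments about support B.
Beam weight: 6.41 × 10 = 64.1 N down at 0.87 m → arm 0.87 m, τ = 64.1 × 0.87 = 55.77 N·m counterclockwise.
Bag of cement: 23.1 × 10 = 231 N down at 0.98 m → arm 0.76 m, τ = 231 × 0.76 = 175.6 N·m counterclockwise.
Box: 8.21 × 10 = 82.1 N down at 0.129 m → arm 1.611 m, τ = 82.1 × 1.611 = 132.3 N·m counterclockwise.
Load: 54.6 × 10 = 546 N down at 1.41 m → arm 0.33 m, τ = 546 × 0.33 = 180.2 N·m counterclockwise.
Hanging mass: 40.3 × 10 = 403 N down at 1.19 m → arm 0.55 m, τ = 403 × 0.55 = 221.7 N·m counterclockwise.
Net load moment about support B = 765.6 N·m counterclockwise.
Reaction R at support A is upward at 0 m, arm 1.74 m → moment R × 1.74 clockwise.
Setting net torque to zero: R × 1.74 = 765.6 → R = 440 N.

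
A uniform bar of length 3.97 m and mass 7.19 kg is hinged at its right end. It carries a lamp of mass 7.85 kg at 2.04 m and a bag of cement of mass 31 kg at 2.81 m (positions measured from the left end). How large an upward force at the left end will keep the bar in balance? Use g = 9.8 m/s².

F ≈ 161 N

Choose the right end as the axis so the unknown pivot reaction has zero arm there.
Beam weight: 7.19 × 9.8 = 70.46 N down at 1.985 m → arm 1.985 m, τ = 70.46 × 1.985 = 139.9 N·m counterclockwise.
Lamp: 7.85 × 9.8 = 76.93 N down at 2.04 m → arm 1.93 m, τ = 76.93 × 1.93 = 148.5 N·m counterclockwise.
Bag of cement: 31 × 9.8 = 303.8 N down at 2.81 m → arm 1.16 m, τ = 303.8 × 1.16 = 352.4 N·m counterclockwise.
Net moment of the loads = 640.8 N·m counterclockwise.
The upward force F acts at the left end, arm 3.97 m, giving F × 3.97 clockwise.
Setting net torque to zero: F × 3.97 = 640.8 → F = 640.8 / 3.97 = 161 N.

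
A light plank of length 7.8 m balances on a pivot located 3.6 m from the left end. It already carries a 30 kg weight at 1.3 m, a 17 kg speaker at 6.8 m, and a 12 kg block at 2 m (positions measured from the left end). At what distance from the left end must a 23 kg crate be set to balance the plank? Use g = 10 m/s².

Sum moments about the pivot (at 3.6 m from the left end) (the support reaction has zero arm there).
Weight: 30 × 10 = 300 N down at 1.3 m → arm 2.3 m, τ = 300 × 2.3 = 690 N·m counterclockwise.
Speaker: 17 × 10 = 170 N down at 6.8 m → arm 3.2 m, τ = 170 × 3.2 = 544 N·m clockwise.
Block: 12 × 10 = 120 N down at 2 m → arm 1.6 m, τ = 120 × 1.6 = 192 N·m counterclockwise.
Net moment of existing loads = 338 N·m counterclockwise.
The crate weighs 23 × 10 = 230 N and must supply an equal clockwise moment, so its lever arm about the pivot is 338 / 230 = 1.47 m.
That puts it at 3.6 + 1.47 = 5.07 m from the left end.

x ≈ 5.07 m from the left end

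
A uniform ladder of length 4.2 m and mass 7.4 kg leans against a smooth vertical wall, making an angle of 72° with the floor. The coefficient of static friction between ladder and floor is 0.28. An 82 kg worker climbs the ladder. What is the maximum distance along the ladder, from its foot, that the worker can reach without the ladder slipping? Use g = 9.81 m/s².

d ≈ 3.76 m

Choose the foot of the ladder as the axis so the floor normal and friction both act there and drop out.
Ladder weight 7.4×9.81 = 72.59 N acts at 2.1 m along the ladder; its horizontal arm is 2.1·cos72° = 0.6489 m → τ = 47.1 N·m clockwise.
Worker weight 82×9.81 = 804.4 N at distance d → arm d·cos72° → τ = 804.4·d·0.309 clockwise.
Wall normal N at the top has arm L sinθ = 3.994 m counterclockwise, so Στ = 0 gives N·3.994 = 47.1 + 248.6·d.
ΣFy = 0 ⇒ N_floor = 877 N, so the maximum friction is μ_s·N_floor = 0.28×877 = 245.6 N. ΣFx = 0 ⇒ N_wall = f, so at the slipping point N = 245.6 N.
Substituting: 245.6×3.994 = 47.1 + 248.6·d ⇒ d = (980.9 − 47.1) / 248.6 = 3.76 m.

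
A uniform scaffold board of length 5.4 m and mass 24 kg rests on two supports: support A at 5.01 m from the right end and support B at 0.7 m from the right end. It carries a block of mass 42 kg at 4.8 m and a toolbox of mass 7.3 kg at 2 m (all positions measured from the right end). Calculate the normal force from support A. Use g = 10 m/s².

R_A ≈ 533 N

About support B:
Beam weight: 24 × 10 = 240 N down at 2.7 m → arm 2 m, τ = 240 × 2 = 480 N·m counterclockwise.
Block: 42 × 10 = 420 N down at 4.8 m → arm 4.1 m, τ = 420 × 4.1 = 1722 N·m counterclockwise.
Toolbox: 7.3 × 10 = 73 N down at 2 m → arm 1.3 m, τ = 73 × 1.3 = 94.9 N·m counterclockwise.
Net load moment about support B = 2297 N·m counterclockwise.
Reaction R at support A is upward at 5.01 m, arm 4.31 m → moment R × 4.31 clockwise.
For rotational equilibrium, R × 4.31 = 2297, so R = 533 N.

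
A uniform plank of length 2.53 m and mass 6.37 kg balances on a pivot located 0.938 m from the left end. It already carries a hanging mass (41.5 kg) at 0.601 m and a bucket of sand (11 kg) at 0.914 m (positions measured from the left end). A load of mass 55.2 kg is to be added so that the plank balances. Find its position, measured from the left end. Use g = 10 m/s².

x ≈ 1.16 m from the left end

Take moments about the pivot (at 0.938 m from the left end).
Beam weight: 6.37 × 10 = 63.7 N down at 1.265 m → arm 0.327 m, τ = 63.7 × 0.327 = 20.83 N·m clockwise.
Hanging mass: 41.5 × 10 = 415 N down at 0.601 m → arm 0.337 m, τ = 415 × 0.337 = 139.9 N·m counterclockwise.
Bucket of sand: 11 × 10 = 110 N down at 0.914 m → arm 0.024 m, τ = 110 × 0.024 = 2.64 N·m counterclockwise.
Net moment of existing loads = 121.7 N·m counterclockwise.
The load weighs 55.2 × 10 = 552 N and must supply an equal clockwise moment, so its lever arm about the pivot is 121.7 / 552 = 0.22 m.
That puts it at 0.938 + 0.22 = 1.16 m from the left end.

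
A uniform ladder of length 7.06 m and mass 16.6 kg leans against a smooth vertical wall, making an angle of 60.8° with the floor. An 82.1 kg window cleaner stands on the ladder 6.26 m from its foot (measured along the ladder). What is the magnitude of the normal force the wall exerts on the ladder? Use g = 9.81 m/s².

Sum moments about the foot of the ladder (the floor normal and friction both act there and drop out).
Ladder weight 16.6×9.81 = 162.8 N acts at 3.53 m along the ladder; its horizontal arm is 3.53·cos60.8° = 1.722 m → τ = 280.3 N·m clockwise.
Window cleaner: 82.1×9.81 = 805.4 N at 6.26 m → arm 3.054 m → τ = 2460 N·m clockwise.
Wall normal N acts horizontally at the top; its moment arm is the height L sinθ = 7.06·sin60.8° = 6.163 m, counterclockwise.
Στ = 0 ⇒ N × 6.163 = 2740 ⇒ N = 445 N.

N_wall ≈ 445 N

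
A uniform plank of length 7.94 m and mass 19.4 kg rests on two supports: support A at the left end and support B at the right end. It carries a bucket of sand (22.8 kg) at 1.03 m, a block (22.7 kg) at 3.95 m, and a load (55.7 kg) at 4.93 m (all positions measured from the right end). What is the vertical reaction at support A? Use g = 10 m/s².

R_A ≈ 585 N

About support B:
Beam weight: 19.4 × 10 = 194 N down at 3.97 m → arm 3.97 m, τ = 194 × 3.97 = 770.2 N·m counterclockwise.
Bucket of sand: 22.8 × 10 = 228 N down at 1.03 m → arm 1.03 m, τ = 228 × 1.03 = 234.8 N·m counterclockwise.
Block: 22.7 × 10 = 227 N down at 3.95 m → arm 3.95 m, τ = 227 × 3.95 = 896.7 N·m counterclockwise.
Load: 55.7 × 10 = 557 N down at 4.93 m → arm 4.93 m, τ = 557 × 4.93 = 2746 N·m counterclockwise.
Net load moment about support B = 4648 N·m counterclockwise.
Reaction R at support A is upward at 7.94 m, arm 7.94 m → moment R × 7.94 clockwise.
Στ = 0 ⇒ R × 7.94 = 4648 ⇒ R = 585 N.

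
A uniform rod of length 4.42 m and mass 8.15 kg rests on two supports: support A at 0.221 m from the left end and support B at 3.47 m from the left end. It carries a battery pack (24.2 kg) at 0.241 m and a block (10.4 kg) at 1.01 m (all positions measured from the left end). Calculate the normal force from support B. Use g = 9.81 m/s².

R_B ≈ 75.2 N

Taking torques about support A:
Beam weight: 8.15 × 9.81 = 79.95 N down at 2.21 m → arm 1.989 m, τ = 79.95 × 1.989 = 159 N·m clockwise.
Battery pack: 24.2 × 9.81 = 237.4 N down at 0.241 m → arm 0.02 m, τ = 237.4 × 0.02 = 4.748 N·m clockwise.
Block: 10.4 × 9.81 = 102 N down at 1.01 m → arm 0.789 m, τ = 102 × 0.789 = 80.48 N·m clockwise.
Net load moment about support A = 244.2 N·m clockwise.
Reaction R at support B is upward at 3.47 m, arm 3.249 m → moment R × 3.249 counterclockwise.
For rotational equilibrium, R × 3.249 = 244.2, so R = 75.2 N.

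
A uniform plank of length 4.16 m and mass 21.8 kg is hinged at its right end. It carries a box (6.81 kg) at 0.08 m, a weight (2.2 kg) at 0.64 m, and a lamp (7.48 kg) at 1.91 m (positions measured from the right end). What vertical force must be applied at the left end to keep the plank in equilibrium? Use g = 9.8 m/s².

F ≈ 145 N

Take moments about the right end.
Beam weight: 21.8 × 9.8 = 213.6 N down at 2.08 m → arm 2.08 m, τ = 213.6 × 2.08 = 444.3 N·m counterclockwise.
Box: 6.81 × 9.8 = 66.74 N down at 0.08 m → arm 0.08 m, τ = 66.74 × 0.08 = 5.339 N·m counterclockwise.
Weight: 2.2 × 9.8 = 21.56 N down at 0.64 m → arm 0.64 m, τ = 21.56 × 0.64 = 13.8 N·m counterclockwise.
Lamp: 7.48 × 9.8 = 73.3 N down at 1.91 m → arm 1.91 m, τ = 73.3 × 1.91 = 140 N·m counterclockwise.
Net moment of the loads = 603.4 N·m counterclockwise.
The upward force F acts at the left end, arm 4.16 m, giving F × 4.16 clockwise.
For rotational equilibrium, F × 4.16 = 603.4, so F = 603.4 / 4.16 = 145 N.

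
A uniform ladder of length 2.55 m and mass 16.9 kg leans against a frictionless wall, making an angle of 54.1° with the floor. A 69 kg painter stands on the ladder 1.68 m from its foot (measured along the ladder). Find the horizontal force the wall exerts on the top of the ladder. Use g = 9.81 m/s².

N_wall ≈ 383 N

Choose the foot of the ladder as the axis so the floor normal and friction both act there and drop out.
Ladder weight 16.9×9.81 = 165.8 N acts at 1.275 m along the ladder; its horizontal arm is 1.275·cos54.1° = 0.7476 m → τ = 124 N·m clockwise.
Painter: 69×9.81 = 676.9 N at 1.68 m → arm 0.9851 m → τ = 666.8 N·m clockwise.
Wall normal N acts horizontally at the top; its moment arm is the height L sinθ = 2.55·sin54.1° = 2.066 m, counterclockwise.
For rotational equilibrium, N × 2.066 = 790.8, so N = 383 N.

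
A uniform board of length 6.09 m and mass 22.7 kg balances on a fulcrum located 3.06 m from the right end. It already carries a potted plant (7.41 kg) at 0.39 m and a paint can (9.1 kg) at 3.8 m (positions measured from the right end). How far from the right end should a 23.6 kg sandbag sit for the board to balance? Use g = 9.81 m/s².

x ≈ 3.63 m from the right end

Take moments about the fulcrum (at 3.06 m from the right end).
Beam weight: 22.7 × 9.81 = 222.7 N down at 3.045 m → arm 0.015 m, τ = 222.7 × 0.015 = 3.34 N·m clockwise.
Potted plant: 7.41 × 9.81 = 72.69 N down at 0.39 m → arm 2.67 m, τ = 72.69 × 2.67 = 194.1 N·m clockwise.
Paint can: 9.1 × 9.81 = 89.27 N down at 3.8 m → arm 0.74 m, τ = 89.27 × 0.74 = 66.06 N·m counterclockwise.
Net moment of existing loads = 131.4 N·m clockwise.
The sandbag weighs 23.6 × 9.81 = 231.5 N and must supply an equal counterclockwise moment, so its lever arm about the fulcrum is 131.4 / 231.5 = 0.568 m.
That puts it at 3.06 + 0.568 = 3.63 m from the right end.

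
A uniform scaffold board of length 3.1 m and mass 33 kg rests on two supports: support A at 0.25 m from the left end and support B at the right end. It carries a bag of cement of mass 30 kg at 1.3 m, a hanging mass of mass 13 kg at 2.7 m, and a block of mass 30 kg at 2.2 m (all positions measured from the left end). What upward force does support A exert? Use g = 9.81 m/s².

R_A ≈ 473 N

Taking torques about support B:
Beam weight: 33 × 9.81 = 323.7 N down at 1.55 m → arm 1.55 m, τ = 323.7 × 1.55 = 501.7 N·m counterclockwise.
Bag of cement: 30 × 9.81 = 294.3 N down at 1.3 m → arm 1.8 m, τ = 294.3 × 1.8 = 529.7 N·m counterclockwise.
Hanging mass: 13 × 9.81 = 127.5 N down at 2.7 m → arm 0.4 m, τ = 127.5 × 0.4 = 51 N·m counterclockwise.
Block: 30 × 9.81 = 294.3 N down at 2.2 m → arm 0.9 m, τ = 294.3 × 0.9 = 264.9 N·m counterclockwise.
Net load moment about support B = 1347 N·m counterclockwise.
Reaction R at support A is upward at 0.25 m, arm 2.85 m → moment R × 2.85 clockwise.
For rotational equilibrium, R × 2.85 = 1347, so R = 473 N.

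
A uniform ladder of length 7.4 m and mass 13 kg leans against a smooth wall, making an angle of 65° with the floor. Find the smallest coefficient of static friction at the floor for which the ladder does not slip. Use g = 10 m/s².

Choose the foot of the ladder as the axis so the floor normal and friction both act there and drop out.
Ladder weight 13×10 = 130 N acts at 3.7 m along the ladder; its horizontal arm is 3.7·cos65° = 1.564 m → τ = 203.3 N·m clockwise.
Wall normal N acts horizontally at the top; its moment arm is the height L sinθ = 7.4·sin65° = 6.707 m, counterclockwise.
Balancing moments: N × 6.707 = 203.3, giving N = 30.31 N.
ΣFx = 0 ⇒ f = N_wall = 30.31 N. ΣFy = 0 ⇒ N_floor = 130 N.
μ_min = f / N_floor = 30.31 / 130 = 0.233.

μ_min ≈ 0.233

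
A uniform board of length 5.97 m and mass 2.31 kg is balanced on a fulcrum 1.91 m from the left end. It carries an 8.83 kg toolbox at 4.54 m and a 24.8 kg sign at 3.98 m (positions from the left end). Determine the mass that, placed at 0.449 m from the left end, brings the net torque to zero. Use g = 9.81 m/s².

m ≈ 52.7 kg

Choose the fulcrum (at 1.91 m from the left end) as the axis so the support reaction has zero arm there.
Beam weight: 2.31 × 9.81 = 22.66 N down at 2.985 m → arm 1.075 m, τ = 22.66 × 1.075 = 24.36 N·m clockwise.
Toolbox: 8.83 × 9.81 = 86.62 N down at 4.54 m → arm 2.63 m, τ = 86.62 × 2.63 = 227.8 N·m clockwise.
Sign: 24.8 × 9.81 = 243.3 N down at 3.98 m → arm 2.07 m, τ = 243.3 × 2.07 = 503.6 N·m clockwise.
Net moment of known loads = 755.8 N·m clockwise.
An unknown mass m at 0.449 m has arm 1.461 m; its moment is m·g·1.461 counterclockwise.
Balancing moments: m × 9.81 × 1.461 = 755.8, giving m = 755.8 / (9.81 × 1.461) = 52.7 kg.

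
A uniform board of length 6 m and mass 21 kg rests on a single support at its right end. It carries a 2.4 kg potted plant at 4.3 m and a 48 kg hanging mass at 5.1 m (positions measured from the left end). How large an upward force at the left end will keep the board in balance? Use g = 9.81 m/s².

F ≈ 180 N

Choose the right end as the axis so the unknown pivot reaction has zero arm there.
Beam weight: 21 × 9.81 = 206 N down at 3 m → arm 3 m, τ = 206 × 3 = 618 N·m counterclockwise.
Potted plant: 2.4 × 9.81 = 23.54 N down at 4.3 m → arm 1.7 m, τ = 23.54 × 1.7 = 40.02 N·m counterclockwise.
Hanging mass: 48 × 9.81 = 470.9 N down at 5.1 m → arm 0.9 m, τ = 470.9 × 0.9 = 423.8 N·m counterclockwise.
Net moment of the loads = 1082 N·m counterclockwise.
The upward force F acts at the left end, arm 6 m, giving F × 6 clockwise.
Στ = 0 ⇒ F × 6 = 1082 ⇒ F = 1082 / 6 = 180 N.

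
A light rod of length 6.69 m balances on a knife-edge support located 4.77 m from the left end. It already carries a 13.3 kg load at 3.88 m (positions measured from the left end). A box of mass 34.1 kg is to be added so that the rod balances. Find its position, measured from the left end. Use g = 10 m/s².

x ≈ 5.12 m from the left end

Choose the knife-edge support (at 4.77 m from the left end) as the axis so the support reaction has zero arm there.
Load: 13.3 × 10 = 133 N down at 3.88 m → arm 0.89 m, τ = 133 × 0.89 = 118.4 N·m counterclockwise.
Net moment of existing loads = 118.4 N·m counterclockwise.
The box weighs 34.1 × 10 = 341 N and must supply an equal clockwise moment, so its lever arm about the knife-edge support is 118.4 / 341 = 0.347 m.
That puts it at 4.77 + 0.347 = 5.12 m from the left end.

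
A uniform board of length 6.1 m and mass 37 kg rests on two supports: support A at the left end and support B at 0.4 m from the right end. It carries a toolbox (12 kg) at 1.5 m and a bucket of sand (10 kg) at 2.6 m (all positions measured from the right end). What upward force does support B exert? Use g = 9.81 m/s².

Taking torques about support A:
Beam weight: 37 × 9.81 = 363 N down at 3.05 m → arm 3.05 m, τ = 363 × 3.05 = 1107 N·m clockwise.
Toolbox: 12 × 9.81 = 117.7 N down at 1.5 m → arm 4.6 m, τ = 117.7 × 4.6 = 541.4 N·m clockwise.
Bucket of sand: 10 × 9.81 = 98.1 N down at 2.6 m → arm 3.5 m, τ = 98.1 × 3.5 = 343.3 N·m clockwise.
Net load moment about support A = 1992 N·m clockwise.
Reaction R at support B is upward at 0.4 m, arm 5.7 m → moment R × 5.7 counterclockwise.
For rotational equilibrium, R × 5.7 = 1992, so R = 349 N.

R_B ≈ 349 N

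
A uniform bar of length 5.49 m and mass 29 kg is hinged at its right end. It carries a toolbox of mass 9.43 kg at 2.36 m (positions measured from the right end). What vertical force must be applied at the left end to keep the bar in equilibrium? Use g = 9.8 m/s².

F ≈ 182 N

Choose the right end as the axis so the unknown pivot reaction has zero arm there.
Beam weight: 29 × 9.8 = 284.2 N down at 2.745 m → arm 2.745 m, τ = 284.2 × 2.745 = 780.1 N·m counterclockwise.
Toolbox: 9.43 × 9.8 = 92.41 N down at 2.36 m → arm 2.36 m, τ = 92.41 × 2.36 = 218.1 N·m counterclockwise.
Net moment of the loads = 998.2 N·m counterclockwise.
The upward force F acts at the left end, arm 5.49 m, giving F × 5.49 clockwise.
For rotational equilibrium, F × 5.49 = 998.2, so F = 998.2 / 5.49 = 182 N.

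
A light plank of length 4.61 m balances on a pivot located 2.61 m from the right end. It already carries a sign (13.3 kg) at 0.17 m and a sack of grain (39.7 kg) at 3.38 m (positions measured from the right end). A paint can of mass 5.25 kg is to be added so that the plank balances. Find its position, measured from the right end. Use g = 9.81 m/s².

Take moments about the pivot (at 2.61 m from the right end).
Sign: 13.3 × 9.81 = 130.5 N down at 0.17 m → arm 2.44 m, τ = 130.5 × 2.44 = 318.4 N·m clockwise.
Sack of grain: 39.7 × 9.81 = 389.5 N down at 3.38 m → arm 0.77 m, τ = 389.5 × 0.77 = 299.9 N·m counterclockwise.
Net moment of existing loads = 18.5 N·m clockwise.
The paint can weighs 5.25 × 9.81 = 51.5 N and must supply an equal counterclockwise moment, so its lever arm about the pivot is 18.5 / 51.5 = 0.359 m.
That puts it at 2.61 + 0.359 = 2.97 m from the right end.

x ≈ 2.97 m from the right end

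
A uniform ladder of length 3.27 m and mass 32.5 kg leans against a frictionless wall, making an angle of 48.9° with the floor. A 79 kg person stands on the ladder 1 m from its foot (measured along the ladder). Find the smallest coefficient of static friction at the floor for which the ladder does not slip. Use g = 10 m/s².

μ_min ≈ 0.316

Choose the foot of the ladder as the axis so the floor normal and friction both act there and drop out.
Ladder weight 32.5×10 = 325 N acts at 1.635 m along the ladder; its horizontal arm is 1.635·cos48.9° = 1.075 m → τ = 349.4 N·m clockwise.
Person: 79×10 = 790 N at 1 m → arm 0.6574 m → τ = 519.3 N·m clockwise.
Wall normal N acts horizontally at the top; its moment arm is the height L sinθ = 3.27·sin48.9° = 2.464 m, counterclockwise.
Στ = 0 ⇒ N × 2.464 = 868.7 ⇒ N = 352.6 N.
ΣFx = 0 ⇒ f = N_wall = 352.6 N. ΣFy = 0 ⇒ N_floor = 1115 N.
μ_min = f / N_floor = 352.6 / 1115 = 0.316.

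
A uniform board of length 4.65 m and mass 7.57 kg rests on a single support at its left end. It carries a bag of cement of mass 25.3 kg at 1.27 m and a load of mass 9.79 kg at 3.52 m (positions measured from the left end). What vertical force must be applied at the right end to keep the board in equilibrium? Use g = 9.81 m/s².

About the left end:
Beam weight: 7.57 × 9.81 = 74.26 N down at 2.325 m → arm 2.325 m, τ = 74.26 × 2.325 = 172.7 N·m clockwise.
Bag of cement: 25.3 × 9.81 = 248.2 N down at 1.27 m → arm 1.27 m, τ = 248.2 × 1.27 = 315.2 N·m clockwise.
Load: 9.79 × 9.81 = 96.04 N down at 3.52 m → arm 3.52 m, τ = 96.04 × 3.52 = 338.1 N·m clockwise.
Net moment of the loads = 826 N·m clockwise.
The upward force F acts at the right end, arm 4.65 m, giving F × 4.65 counterclockwise.
Balancing moments: F × 4.65 = 826, giving F = 826 / 4.65 = 178 N.

F ≈ 178 N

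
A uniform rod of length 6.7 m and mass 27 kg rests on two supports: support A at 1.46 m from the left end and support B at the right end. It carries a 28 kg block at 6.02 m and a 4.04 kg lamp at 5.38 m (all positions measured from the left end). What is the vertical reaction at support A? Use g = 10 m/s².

R_A ≈ 219 N

Sum moments about support B (its reaction then has zero moment arm).
Beam weight: 27 × 10 = 270 N down at 3.35 m → arm 3.35 m, τ = 270 × 3.35 = 904.5 N·m counterclockwise.
Block: 28 × 10 = 280 N down at 6.02 m → arm 0.68 m, τ = 280 × 0.68 = 190.4 N·m counterclockwise.
Lamp: 4.04 × 10 = 40.4 N down at 5.38 m → arm 1.32 m, τ = 40.4 × 1.32 = 53.33 N·m counterclockwise.
Net load moment about support B = 1148 N·m counterclockwise.
Reaction R at support A is upward at 1.46 m, arm 5.24 m → moment R × 5.24 clockwise.
For rotational equilibrium, R × 5.24 = 1148, so R = 219 N.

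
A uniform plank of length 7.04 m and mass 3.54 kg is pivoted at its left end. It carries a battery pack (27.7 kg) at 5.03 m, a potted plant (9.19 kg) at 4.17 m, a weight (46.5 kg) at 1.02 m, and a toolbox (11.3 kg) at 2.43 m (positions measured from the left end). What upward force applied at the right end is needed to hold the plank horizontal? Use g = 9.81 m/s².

Sum moments about the left end (the unknown pivot reaction has zero arm there).
Beam weight: 3.54 × 9.81 = 34.73 N down at 3.52 m → arm 3.52 m, τ = 34.73 × 3.52 = 122.2 N·m clockwise.
Battery pack: 27.7 × 9.81 = 271.7 N down at 5.03 m → arm 5.03 m, τ = 271.7 × 5.03 = 1367 N·m clockwise.
Potted plant: 9.19 × 9.81 = 90.15 N down at 4.17 m → arm 4.17 m, τ = 90.15 × 4.17 = 375.9 N·m clockwise.
Weight: 46.5 × 9.81 = 456.2 N down at 1.02 m → arm 1.02 m, τ = 456.2 × 1.02 = 465.3 N·m clockwise.
Toolbox: 11.3 × 9.81 = 110.9 N down at 2.43 m → arm 2.43 m, τ = 110.9 × 2.43 = 269.5 N·m clockwise.
Net moment of the loads = 2600 N·m clockwise.
The upward force F acts at the right end, arm 7.04 m, giving F × 7.04 counterclockwise.
Στ = 0 ⇒ F × 7.04 = 2600 ⇒ F = 2600 / 7.04 = 369 N.

F ≈ 369 N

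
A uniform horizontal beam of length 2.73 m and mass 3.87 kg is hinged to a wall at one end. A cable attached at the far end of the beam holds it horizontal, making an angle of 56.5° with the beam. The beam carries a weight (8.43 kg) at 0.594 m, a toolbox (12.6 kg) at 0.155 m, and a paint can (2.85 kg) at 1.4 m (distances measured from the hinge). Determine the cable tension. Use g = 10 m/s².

T ≈ 71.3 N

Take moments about the hinge.
Beam weight: 3.87 × 10 = 38.7 N down at 1.365 m → arm 1.365 m, τ = 38.7 × 1.365 = 52.83 N·m clockwise.
Weight: 8.43 × 10 = 84.3 N down at 0.594 m → arm 0.594 m, τ = 84.3 × 0.594 = 50.07 N·m clockwise.
Toolbox: 12.6 × 10 = 126 N down at 0.155 m → arm 0.155 m, τ = 126 × 0.155 = 19.53 N·m clockwise.
Paint can: 2.85 × 10 = 28.5 N down at 1.4 m → arm 1.4 m, τ = 28.5 × 1.4 = 39.9 N·m clockwise.
Total clockwise load moment = 162.3 N·m.
The cable tension T acts at 2.73 m; only its component perpendicular to the beam, T sinθ, produces torque. sin 56.5° = 0.8339.
Balancing moments: T × 2.73 × 0.8339 = 162.3, giving T = 162.3 / 2.277 = 71.3 N.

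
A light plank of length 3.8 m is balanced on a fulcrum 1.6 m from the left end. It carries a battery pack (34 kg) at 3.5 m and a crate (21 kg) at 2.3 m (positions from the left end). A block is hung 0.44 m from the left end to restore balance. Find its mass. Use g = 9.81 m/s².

Sum moments about the fulcrum (at 1.6 m from the left end) (the support reaction has zero arm there).
Battery pack: 34 × 9.81 = 333.5 N down at 3.5 m → arm 1.9 m, τ = 333.5 × 1.9 = 633.6 N·m clockwise.
Crate: 21 × 9.81 = 206 N down at 2.3 m → arm 0.7 m, τ = 206 × 0.7 = 144.2 N·m clockwise.
Net moment of known loads = 777.8 N·m clockwise.
An unknown mass m at 0.44 m has arm 1.16 m; its moment is m·g·1.16 counterclockwise.
Balancing moments: m × 9.81 × 1.16 = 777.8, giving m = 777.8 / (9.81 × 1.16) = 68.4 kg.

m ≈ 68.4 kg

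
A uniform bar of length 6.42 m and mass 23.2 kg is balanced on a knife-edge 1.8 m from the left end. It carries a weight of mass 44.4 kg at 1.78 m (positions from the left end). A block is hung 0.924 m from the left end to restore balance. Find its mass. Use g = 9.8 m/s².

Sum moments about the knife-edge (at 1.8 m from the left end) (the support reaction has zero arm there).
Beam weight: 23.2 × 9.8 = 227.4 N down at 3.21 m → arm 1.41 m, τ = 227.4 × 1.41 = 320.6 N·m clockwise.
Weight: 44.4 × 9.8 = 435.1 N down at 1.78 m → arm 0.02 m, τ = 435.1 × 0.02 = 8.702 N·m counterclockwise.
Net moment of known loads = 311.9 N·m clockwise.
An unknown mass m at 0.924 m has arm 0.876 m; its moment is m·g·0.876 counterclockwise.
For rotational equilibrium, m × 9.8 × 0.876 = 311.9, so m = 311.9 / (9.8 × 0.876) = 36.3 kg.

m ≈ 36.3 kg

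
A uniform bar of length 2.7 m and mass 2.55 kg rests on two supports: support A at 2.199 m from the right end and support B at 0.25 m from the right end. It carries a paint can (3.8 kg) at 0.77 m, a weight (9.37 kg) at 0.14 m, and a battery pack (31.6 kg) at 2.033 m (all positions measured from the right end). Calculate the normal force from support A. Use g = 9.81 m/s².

R_A ≈ 302 N

Sum moments about support B (its reaction then has zero moment arm).
Beam weight: 2.55 × 9.81 = 25.02 N down at 1.35 m → arm 1.1 m, τ = 25.02 × 1.1 = 27.52 N·m counterclockwise.
Paint can: 3.8 × 9.81 = 37.28 N down at 0.77 m → arm 0.52 m, τ = 37.28 × 0.52 = 19.39 N·m counterclockwise.
Weight: 9.37 × 9.81 = 91.92 N down at 0.14 m → arm 0.11 m, τ = 91.92 × 0.11 = 10.11 N·m clockwise.
Battery pack: 31.6 × 9.81 = 310 N down at 2.033 m → arm 1.783 m, τ = 310 × 1.783 = 552.7 N·m counterclockwise.
Net load moment about support B = 589.5 N·m counterclockwise.
Reaction R at support A is upward at 2.199 m, arm 1.949 m → moment R × 1.949 clockwise.
Στ = 0 ⇒ R × 1.949 = 589.5 ⇒ R = 302 N.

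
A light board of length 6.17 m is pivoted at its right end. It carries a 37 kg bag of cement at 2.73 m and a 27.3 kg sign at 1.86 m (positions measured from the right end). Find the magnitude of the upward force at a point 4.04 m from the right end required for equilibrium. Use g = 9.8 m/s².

F ≈ 368 N

Take moments about the right end.
Bag of cement: 37 × 9.8 = 362.6 N down at 2.73 m → arm 2.73 m, τ = 362.6 × 2.73 = 989.9 N·m counterclockwise.
Sign: 27.3 × 9.8 = 267.5 N down at 1.86 m → arm 1.86 m, τ = 267.5 × 1.86 = 497.6 N·m counterclockwise.
Net moment of the loads = 1488 N·m counterclockwise.
The upward force F acts at a point 4.04 m from the right end, arm 4.04 m, giving F × 4.04 clockwise.
For rotational equilibrium, F × 4.04 = 1488, so F = 1488 / 4.04 = 368 N.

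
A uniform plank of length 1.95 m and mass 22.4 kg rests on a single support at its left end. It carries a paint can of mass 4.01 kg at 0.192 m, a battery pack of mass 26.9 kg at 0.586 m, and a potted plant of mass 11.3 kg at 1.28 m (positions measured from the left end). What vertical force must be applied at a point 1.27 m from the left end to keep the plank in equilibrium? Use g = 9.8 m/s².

Take moments about the left end.
Beam weight: 22.4 × 9.8 = 219.5 N down at 0.975 m → arm 0.975 m, τ = 219.5 × 0.975 = 214 N·m clockwise.
Paint can: 4.01 × 9.8 = 39.3 N down at 0.192 m → arm 0.192 m, τ = 39.3 × 0.192 = 7.546 N·m clockwise.
Battery pack: 26.9 × 9.8 = 263.6 N down at 0.586 m → arm 0.586 m, τ = 263.6 × 0.586 = 154.5 N·m clockwise.
Potted plant: 11.3 × 9.8 = 110.7 N down at 1.28 m → arm 1.28 m, τ = 110.7 × 1.28 = 141.7 N·m clockwise.
Net moment of the loads = 517.7 N·m clockwise.
The upward force F acts at a point 1.27 m from the left end, arm 1.27 m, giving F × 1.27 counterclockwise.
Στ = 0 ⇒ F × 1.27 = 517.7 ⇒ F = 517.7 / 1.27 = 408 N.

F ≈ 408 N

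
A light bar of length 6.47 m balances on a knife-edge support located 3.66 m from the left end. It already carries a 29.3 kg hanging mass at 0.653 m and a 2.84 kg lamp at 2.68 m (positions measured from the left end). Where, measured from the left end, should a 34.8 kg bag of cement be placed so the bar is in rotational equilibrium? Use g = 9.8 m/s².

x ≈ 6.27 m from the left end

Sum moments about the knife-edge support (at 3.66 m from the left end) (the support reaction has zero arm there).
Hanging mass: 29.3 × 9.8 = 287.1 N down at 0.653 m → arm 3.007 m, τ = 287.1 × 3.007 = 863.3 N·m counterclockwise.
Lamp: 2.84 × 9.8 = 27.83 N down at 2.68 m → arm 0.98 m, τ = 27.83 × 0.98 = 27.27 N·m counterclockwise.
Net moment of existing loads = 890.6 N·m counterclockwise.
The bag of cement weighs 34.8 × 9.8 = 341 N and must supply an equal clockwise moment, so its lever arm about the knife-edge support is 890.6 / 341 = 2.61 m.
That puts it at 3.66 + 2.61 = 6.27 m from the left end.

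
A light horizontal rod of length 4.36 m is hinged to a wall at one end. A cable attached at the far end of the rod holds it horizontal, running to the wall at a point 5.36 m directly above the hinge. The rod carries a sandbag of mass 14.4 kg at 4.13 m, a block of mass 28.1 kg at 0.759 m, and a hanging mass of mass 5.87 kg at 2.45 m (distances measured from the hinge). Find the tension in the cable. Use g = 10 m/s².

T ≈ 281 N

Take moments about the hinge.
Sandbag: 14.4 × 10 = 144 N down at 4.13 m → arm 4.13 m, τ = 144 × 4.13 = 594.7 N·m clockwise.
Block: 28.1 × 10 = 281 N down at 0.759 m → arm 0.759 m, τ = 281 × 0.759 = 213.3 N·m clockwise.
Hanging mass: 5.87 × 10 = 58.7 N down at 2.45 m → arm 2.45 m, τ = 58.7 × 2.45 = 143.8 N·m clockwise.
Total clockwise load moment = 951.8 N·m.
The cable tension T acts at 4.36 m; only its component perpendicular to the rod, T sinθ, produces torque. sinθ = h/√(h²+d²) = 5.36/√(5.36²+4.36²) = 0.7758.
For rotational equilibrium, T × 4.36 × 0.7758 = 951.8, so T = 951.8 / 3.382 = 281 N.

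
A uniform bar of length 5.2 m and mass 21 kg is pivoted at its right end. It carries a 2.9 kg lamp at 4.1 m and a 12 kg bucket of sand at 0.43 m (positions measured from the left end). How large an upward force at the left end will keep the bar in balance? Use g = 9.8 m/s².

F ≈ 217 N

Taking torques about the right end:
Beam weight: 21 × 9.8 = 205.8 N down at 2.6 m → arm 2.6 m, τ = 205.8 × 2.6 = 535.1 N·m counterclockwise.
Lamp: 2.9 × 9.8 = 28.42 N down at 4.1 m → arm 1.1 m, τ = 28.42 × 1.1 = 31.26 N·m counterclockwise.
Bucket of sand: 12 × 9.8 = 117.6 N down at 0.43 m → arm 4.77 m, τ = 117.6 × 4.77 = 561 N·m counterclockwise.
Net moment of the loads = 1127 N·m counterclockwise.
The upward force F acts at the left end, arm 5.2 m, giving F × 5.2 clockwise.
Setting net torque to zero: F × 5.2 = 1127 → F = 1127 / 5.2 = 217 N.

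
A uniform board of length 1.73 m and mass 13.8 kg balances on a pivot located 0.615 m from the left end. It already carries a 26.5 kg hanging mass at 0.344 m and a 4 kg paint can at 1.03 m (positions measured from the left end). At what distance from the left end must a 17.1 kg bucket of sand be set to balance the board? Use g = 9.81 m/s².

About the pivot (at 0.615 m from the left end):
Beam weight: 13.8 × 9.81 = 135.4 N down at 0.865 m → arm 0.25 m, τ = 135.4 × 0.25 = 33.85 N·m clockwise.
Hanging mass: 26.5 × 9.81 = 260 N down at 0.344 m → arm 0.271 m, τ = 260 × 0.271 = 70.46 N·m counterclockwise.
Paint can: 4 × 9.81 = 39.24 N down at 1.03 m → arm 0.415 m, τ = 39.24 × 0.415 = 16.28 N·m clockwise.
Net moment of existing loads = 20.33 N·m counterclockwise.
The bucket of sand weighs 17.1 × 9.81 = 167.8 N and must supply an equal clockwise moment, so its lever arm about the pivot is 20.33 / 167.8 = 0.121 m.
That puts it at 0.615 + 0.121 = 0.736 m from the left end.

x ≈ 0.736 m from the left end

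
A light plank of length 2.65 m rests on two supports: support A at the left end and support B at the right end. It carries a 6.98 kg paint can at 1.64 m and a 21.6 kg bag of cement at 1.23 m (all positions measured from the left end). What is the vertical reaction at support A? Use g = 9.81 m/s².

Sum moments about support B (its reaction then has zero moment arm).
Paint can: 6.98 × 9.81 = 68.47 N down at 1.64 m → arm 1.01 m, τ = 68.47 × 1.01 = 69.15 N·m counterclockwise.
Bag of cement: 21.6 × 9.81 = 211.9 N down at 1.23 m → arm 1.42 m, τ = 211.9 × 1.42 = 300.9 N·m counterclockwise.
Net load moment about support B = 370 N·m counterclockwise.
Reaction R at support A is upward at 0 m, arm 2.65 m → moment R × 2.65 clockwise.
Balancing moments: R × 2.65 = 370, giving R = 140 N.

R_A ≈ 140 N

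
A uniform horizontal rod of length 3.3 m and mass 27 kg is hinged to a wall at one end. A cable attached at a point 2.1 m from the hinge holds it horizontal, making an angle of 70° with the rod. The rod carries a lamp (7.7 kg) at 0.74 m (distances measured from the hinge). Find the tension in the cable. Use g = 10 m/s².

T ≈ 255 N

Sum moments about the hinge (the unknown hinge reaction has zero arm there).
Beam weight: 27 × 10 = 270 N down at 1.65 m → arm 1.65 m, τ = 270 × 1.65 = 445.5 N·m clockwise.
Lamp: 7.7 × 10 = 77 N down at 0.74 m → arm 0.74 m, τ = 77 × 0.74 = 56.98 N·m clockwise.
Total clockwise load moment = 502.5 N·m.
The cable tension T acts at 2.1 m; only its component perpendicular to the rod, T sinθ, produces torque. sin 70° = 0.9397.
Balancing moments: T × 2.1 × 0.9397 = 502.5, giving T = 502.5 / 1.973 = 255 N.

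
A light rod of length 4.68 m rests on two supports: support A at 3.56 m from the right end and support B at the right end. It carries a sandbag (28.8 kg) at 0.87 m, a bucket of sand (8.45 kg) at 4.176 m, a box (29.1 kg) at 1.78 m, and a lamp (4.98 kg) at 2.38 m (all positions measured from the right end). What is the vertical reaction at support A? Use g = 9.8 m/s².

Take moments about support B.
Sandbag: 28.8 × 9.8 = 282.2 N down at 0.87 m → arm 0.87 m, τ = 282.2 × 0.87 = 245.5 N·m counterclockwise.
Bucket of sand: 8.45 × 9.8 = 82.81 N down at 4.176 m → arm 4.176 m, τ = 82.81 × 4.176 = 345.8 N·m counterclockwise.
Box: 29.1 × 9.8 = 285.2 N down at 1.78 m → arm 1.78 m, τ = 285.2 × 1.78 = 507.7 N·m counterclockwise.
Lamp: 4.98 × 9.8 = 48.8 N down at 2.38 m → arm 2.38 m, τ = 48.8 × 2.38 = 116.1 N·m counterclockwise.
Net load moment about support B = 1215 N·m counterclockwise.
Reaction R at support A is upward at 3.56 m, arm 3.56 m → moment R × 3.56 clockwise.
Balancing moments: R × 3.56 = 1215, giving R = 341 N.

R_A ≈ 341 N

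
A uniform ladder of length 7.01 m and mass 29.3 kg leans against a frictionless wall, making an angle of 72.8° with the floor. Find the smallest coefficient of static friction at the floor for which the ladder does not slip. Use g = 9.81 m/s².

μ_min ≈ 0.155

About the foot of the ladder:
Ladder weight 29.3×9.81 = 287.4 N acts at 3.505 m along the ladder; its horizontal arm is 3.505·cos72.8° = 1.036 m → τ = 297.7 N·m clockwise.
Wall normal N acts horizontally at the top; its moment arm is the height L sinθ = 7.01·sin72.8° = 6.697 m, counterclockwise.
Setting net torque to zero: N × 6.697 = 297.7 → N = 44.45 N.
ΣFx = 0 ⇒ f = N_wall = 44.45 N. ΣFy = 0 ⇒ N_floor = 287.4 N.
μ_min = f / N_floor = 44.45 / 287.4 = 0.155.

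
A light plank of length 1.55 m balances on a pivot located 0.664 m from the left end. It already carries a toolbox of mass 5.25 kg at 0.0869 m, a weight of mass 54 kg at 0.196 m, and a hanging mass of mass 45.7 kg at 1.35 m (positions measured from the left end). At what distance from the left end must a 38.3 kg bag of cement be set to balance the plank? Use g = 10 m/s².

Taking torques about the pivot (at 0.664 m from the left end):
Toolbox: 5.25 × 10 = 52.5 N down at 0.0869 m → arm 0.5771 m, τ = 52.5 × 0.5771 = 30.3 N·m counterclockwise.
Weight: 54 × 10 = 540 N down at 0.196 m → arm 0.468 m, τ = 540 × 0.468 = 252.7 N·m counterclockwise.
Hanging mass: 45.7 × 10 = 457 N down at 1.35 m → arm 0.686 m, τ = 457 × 0.686 = 313.5 N·m clockwise.
Net moment of existing loads = 30.5 N·m clockwise.
The bag of cement weighs 38.3 × 10 = 383 N and must supply an equal counterclockwise moment, so its lever arm about the pivot is 30.5 / 383 = 0.0796 m.
That puts it at 0.664 − 0.0796 = 0.584 m from the left end.

x ≈ 0.584 m from the left end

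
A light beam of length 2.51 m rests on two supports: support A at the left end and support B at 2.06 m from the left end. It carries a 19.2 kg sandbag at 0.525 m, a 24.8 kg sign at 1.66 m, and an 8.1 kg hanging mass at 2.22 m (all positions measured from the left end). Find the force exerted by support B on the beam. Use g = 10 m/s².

Taking torques about support A:
Sandbag: 19.2 × 10 = 192 N down at 0.525 m → arm 0.525 m, τ = 192 × 0.525 = 100.8 N·m clockwise.
Sign: 24.8 × 10 = 248 N down at 1.66 m → arm 1.66 m, τ = 248 × 1.66 = 411.7 N·m clockwise.
Hanging mass: 8.1 × 10 = 81 N down at 2.22 m → arm 2.22 m, τ = 81 × 2.22 = 179.8 N·m clockwise.
Net load moment about support A = 692.3 N·m clockwise.
Reaction R at support B is upward at 2.06 m, arm 2.06 m → moment R × 2.06 counterclockwise.
Setting net torque to zero: R × 2.06 = 692.3 → R = 336 N.

R_B ≈ 336 N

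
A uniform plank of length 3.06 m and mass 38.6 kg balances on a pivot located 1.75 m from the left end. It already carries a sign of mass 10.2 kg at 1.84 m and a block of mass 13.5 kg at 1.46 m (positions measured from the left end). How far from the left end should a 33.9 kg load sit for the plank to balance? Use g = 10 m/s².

x ≈ 2.09 m from the left end

About the pivot (at 1.75 m from the left end):
Beam weight: 38.6 × 10 = 386 N down at 1.53 m → arm 0.22 m, τ = 386 × 0.22 = 84.92 N·m counterclockwise.
Sign: 10.2 × 10 = 102 N down at 1.84 m → arm 0.09 m, τ = 102 × 0.09 = 9.18 N·m clockwise.
Block: 13.5 × 10 = 135 N down at 1.46 m → arm 0.29 m, τ = 135 × 0.29 = 39.15 N·m counterclockwise.
Net moment of existing loads = 114.9 N·m counterclockwise.
The load weighs 33.9 × 10 = 339 N and must supply an equal clockwise moment, so its lever arm about the pivot is 114.9 / 339 = 0.339 m.
That puts it at 1.75 + 0.339 = 2.09 m from the left end.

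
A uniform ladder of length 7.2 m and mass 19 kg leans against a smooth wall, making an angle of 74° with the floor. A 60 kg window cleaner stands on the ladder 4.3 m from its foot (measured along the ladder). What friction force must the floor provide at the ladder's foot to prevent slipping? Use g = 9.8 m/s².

Sum moments about the foot of the ladder (the floor normal and friction both act there and drop out).
Ladder weight 19×9.8 = 186.2 N acts at 3.6 m along the ladder; its horizontal arm is 3.6·cos74° = 0.9923 m → τ = 184.8 N·m clockwise.
Window cleaner: 60×9.8 = 588 N at 4.3 m → arm 1.185 m → τ = 696.8 N·m clockwise.
Wall normal N acts horizontally at the top; its moment arm is the height L sinθ = 7.2·sin74° = 6.921 m, counterclockwise.
Setting net torque to zero: N × 6.921 = 881.6 → N = 127 N.
ΣFx = 0: friction at the foot balances the wall's push, so f = N_wall = 127 N.

f ≈ 127 N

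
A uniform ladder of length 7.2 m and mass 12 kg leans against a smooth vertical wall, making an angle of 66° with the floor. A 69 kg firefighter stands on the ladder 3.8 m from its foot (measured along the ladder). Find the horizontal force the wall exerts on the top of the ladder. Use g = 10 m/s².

Taking torques about the foot of the ladder:
Ladder weight 12×10 = 120 N acts at 3.6 m along the ladder; its horizontal arm is 3.6·cos66° = 1.464 m → τ = 175.7 N·m clockwise.
Firefighter: 69×10 = 690 N at 3.8 m → arm 1.546 m → τ = 1067 N·m clockwise.
Wall normal N acts horizontally at the top; its moment arm is the height L sinθ = 7.2·sin66° = 6.578 m, counterclockwise.
Balancing moments: N × 6.578 = 1243, giving N = 189 N.

N_wall ≈ 189 N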